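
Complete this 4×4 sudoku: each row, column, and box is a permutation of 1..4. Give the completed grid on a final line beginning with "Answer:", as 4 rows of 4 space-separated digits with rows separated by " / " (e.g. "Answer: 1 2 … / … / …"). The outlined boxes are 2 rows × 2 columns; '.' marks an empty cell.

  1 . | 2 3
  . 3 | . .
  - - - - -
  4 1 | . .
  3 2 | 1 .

Step 1. [r2c4∈{1,4}] r2c4 is the only open cell in row 2 admitting 1, so r2c4=1.
Step 2. [r3c3∈{3}] only 3 remains possible at r3c3. So r3c3=3.
Step 3. [r2c3∈{4}] r2c3 has the single candidate 4. So r2c3=4.
Step 4. [r2c1∈{2}] r2c1 is down to just 2 ⇒ r2c1=2.
Step 5. [r3c4∈{2}] only 2 remains possible at r3c4, so r3c4=2.
Step 6. [r1c2∈{4}] r1c2 is down to just 4 ⇒ r1c2=4.
Step 7. [r4c4∈{4}] nothing but 4 survives at r4c4. So r4c4=4.

Answer: 1 4 2 3 / 2 3 4 1 / 4 1 3 2 / 3 2 1 4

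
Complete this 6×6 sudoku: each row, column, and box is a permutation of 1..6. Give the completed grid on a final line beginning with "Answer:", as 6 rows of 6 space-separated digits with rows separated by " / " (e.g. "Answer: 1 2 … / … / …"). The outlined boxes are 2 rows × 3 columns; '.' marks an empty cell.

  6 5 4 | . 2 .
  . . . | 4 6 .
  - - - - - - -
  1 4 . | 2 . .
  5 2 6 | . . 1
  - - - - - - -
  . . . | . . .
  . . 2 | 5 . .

Step 1. [r5c4∈{1,3,6}] r5c4 is the only open cell in col 4 admitting 6 ⇒ r5c4=6.
Step 2. [r1c6∈{3}] r1c6 is down to just 3 ⇒ r1c6=3.
Step 3. [r6c6∈{4}] nothing but 4 survives at r6c6. So r6c6=4.
Step 4. [r6c1∈{3}] r6c1 has the single candidate 3 ⇒ r6c1=3.
Step 5. [r5c2∈{1}] r5c2's peers cover all but 1, so r5c2=1.
Step 6. [r5c5∈{3}] r5c5 has the single candidate 3. So r5c5=3.
Step 7. [r2c3∈{1,3}] across row 2, 1 lands solely at r2c3, so r2c3=1.
Step 8. [r3c6∈{5,6}] across row 3, 6 lands solely at r3c6. So r3c6=6.
Step 9. [r5c1∈{4}] nothing but 4 survives at r5c1 ⇒ r5c1=4.
Step 10. [r3c5∈{5}] r3c5's peers cover all but 5 ⇒ r3c5=5.
Step 11. [r6c5∈{1}] nothing but 1 survives at r6c5 ⇒ r6c5=1.
Step 12. [r5c6∈{2}] r5c6 is down to just 2. So r5c6=2.
Step 13. [r4c4∈{3}] r4c4 is down to just 3, so r4c4=3.
Step 14. [r5c3∈{5}] r5c3 is down to just 5 ⇒ r5c3=5.
Step 15. [r4c5∈{4}] r4c5's peers cover all but 4. So r4c5=4.
Step 16. [r6c2∈{6}] nothing but 6 survives at r6c2. So r6c2=6.
Step 17. [r3c3∈{3}] r3c3 has the single candidate 3, so r3c3=3.
Step 18. [r2c2∈{3}] only 3 remains possible at r2c2 ⇒ r2c2=3.
Step 19. [r2c6∈{5}] r2c6's peers cover all but 5, so r2c6=5.
Step 20. [r2c1∈{2}] r2c1's peers cover all but 2 ⇒ r2c1=2.
Step 21. [r1c4∈{1}] r1c4 is down to just 1. So r1c4=1.

Answer: 6 5 4 1 2 3 / 2 3 1 4 6 5 / 1 4 3 2 5 6 / 5 2 6 3 4 1 / 4 1 5 6 3 2 / 3 6 2 5 1 4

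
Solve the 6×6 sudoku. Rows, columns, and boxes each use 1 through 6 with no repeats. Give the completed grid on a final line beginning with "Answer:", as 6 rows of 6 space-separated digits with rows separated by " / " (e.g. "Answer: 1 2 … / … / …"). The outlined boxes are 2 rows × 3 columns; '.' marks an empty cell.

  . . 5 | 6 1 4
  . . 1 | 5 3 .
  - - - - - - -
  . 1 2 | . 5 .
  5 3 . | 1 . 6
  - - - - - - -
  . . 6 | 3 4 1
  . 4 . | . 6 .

Step 1. [r5c1∈{2}] only 2 remains possible at r5c1, so r5c1=2.
Step 2. [r2c1∈{4,6}] row 2 places 4 nowhere but r2c1. So r2c1=4.
Step 3. [r2c6∈{2}] r2c6's peers cover all but 2. So r2c6=2.
Step 4. [r6c3∈{3}] r6c3 is down to just 3 ⇒ r6c3=3.
Step 5. [r3c6∈{3}] r3c6's peers cover all but 3. So r3c6=3.
Step 6. [r1c1∈{3}] r1c1's peers cover all but 3 ⇒ r1c1=3.
Step 7. [r4c5∈{2}] r4c5 has the single candidate 2, so r4c5=2.
Step 8. [r3c4∈{4}] r3c4 has the single candidate 4. So r3c4=4.
Step 9. [r5c2∈{5}] nothing but 5 survives at r5c2. So r5c2=5.
Step 10. [r6c6∈{5}] r6c6 is down to just 5, so r6c6=5.
Step 11. [r2c2∈{6}] nothing but 6 survives at r2c2. So r2c2=6.
Step 12. [r3c1∈{6}] only 6 remains possible at r3c1, so r3c1=6.
Step 13. [r1c2∈{2}] r1c2's peers cover all but 2 ⇒ r1c2=2.
Step 14. [r6c1∈{1}] r6c1 is down to just 1, so r6c1=1.
Step 15. [r6c4∈{2}] r6c4 is down to just 2, so r6c4=2.
Step 16. [r4c3∈{4}] r4c3 has the single candidate 4. So r4c3=4.

Answer: 3 2 5 6 1 4 / 4 6 1 5 3 2 / 6 1 2 4 5 3 / 5 3 4 1 2 6 / 2 5 6 3 4 1 / 1 4 3 2 6 5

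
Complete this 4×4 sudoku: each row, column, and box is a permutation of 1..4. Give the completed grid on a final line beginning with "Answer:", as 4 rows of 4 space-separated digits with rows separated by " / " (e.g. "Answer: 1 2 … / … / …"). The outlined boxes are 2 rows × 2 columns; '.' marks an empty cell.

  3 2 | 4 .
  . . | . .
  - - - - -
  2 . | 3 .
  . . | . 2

Step 1. [r4c3∈{1}] nothing but 1 survives at r4c3 ⇒ r4c3=1.
Step 2. [r4c1∈{4}] r4c1 has the single candidate 4 ⇒ r4c1=4.
Step 3. [r2c1∈{1}] r2c1 has the single candidate 1, so r2c1=1.
Step 4. [r2c4∈{3}] r2c4's peers cover all but 3 ⇒ r2c4=3.
Step 5. [r2c2∈{4}] only 4 remains possible at r2c2, so r2c2=4.
Step 6. [r1c4∈{1}] r1c4 has the single candidate 1, so r1c4=1.
Step 7. [r4c2∈{3}] r4c2 is down to just 3. So r4c2=3.
Step 8. [r3c2∈{1}] r3c2's peers cover all but 1, so r3c2=1.
Step 9. [r2c3∈{2}] only 2 remains possible at r2c3, so r2c3=2.
Step 10. [r3c4∈{4}] r3c4 is down to just 4 ⇒ r3c4=4.

Answer: 3 2 4 1 / 1 4 2 3 / 2 1 3 4 / 4 3 1 2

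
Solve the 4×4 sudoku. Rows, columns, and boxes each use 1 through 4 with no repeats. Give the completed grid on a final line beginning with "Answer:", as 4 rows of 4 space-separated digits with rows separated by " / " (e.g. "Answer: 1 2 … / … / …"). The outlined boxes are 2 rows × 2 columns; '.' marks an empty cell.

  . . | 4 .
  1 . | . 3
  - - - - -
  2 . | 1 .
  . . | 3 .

Step 1. [r2c2∈{2,4}] in row 2, 4 fits only at r2c2, so r2c2=4.
Step 2. [r1c2∈{2,3}] 2 has one home in col 2: r1c2. So r1c2=2.
Step 3. [r4c1∈{4}] only 4 remains possible at r4c1. So r4c1=4.
Step 4. [r1c1∈{3}] r1c1 has the single candidate 3 ⇒ r1c1=3.
Step 5. [r2c3∈{2}] r2c3's peers cover all but 2. So r2c3=2.
Step 6. [r4c2∈{1}] nothing but 1 survives at r4c2, so r4c2=1.
Step 7. [r3c2∈{3}] r3c2 is down to just 3, so r3c2=3.
Step 8. [r3c4∈{4}] r3c4 is down to just 4 ⇒ r3c4=4.
Step 9. [r4c4∈{2}] only 2 remains possible at r4c4. So r4c4=2.
Step 10. [r1c4∈{1}] r1c4 is down to just 1. So r1c4=1.

Answer: 3 2 4 1 / 1 4 2 3 / 2 3 1 4 / 4 1 3 2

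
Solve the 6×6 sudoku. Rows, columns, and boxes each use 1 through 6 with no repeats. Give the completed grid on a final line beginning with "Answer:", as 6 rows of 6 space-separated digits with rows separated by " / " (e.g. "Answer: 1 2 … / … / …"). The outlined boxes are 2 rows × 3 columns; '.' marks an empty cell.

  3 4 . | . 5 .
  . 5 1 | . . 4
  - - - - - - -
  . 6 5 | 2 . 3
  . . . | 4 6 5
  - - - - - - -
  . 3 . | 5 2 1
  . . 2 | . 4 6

Step 1. [r1c3∈{6}] r1c3's peers cover all but 6, so r1c3=6.
Step 2. [r6c2∈{1}] nothing but 1 survives at r6c2 ⇒ r6c2=1.
Step 3. [r3c1∈{1,4}] in row 3, 4 fits only at r3c1 ⇒ r3c1=4.
Step 4. [r4c2∈{2}] r4c2 is down to just 2 ⇒ r4c2=2.
Step 5. [r6c4∈{3}] nothing but 3 survives at r6c4, so r6c4=3.
Step 6. [r3c5∈{1}] only 1 remains possible at r3c5 ⇒ r3c5=1.
Step 7. [r2c1∈{2}] nothing but 2 survives at r2c1. So r2c1=2.
Step 8. [r2c4∈{6}] r2c4 is down to just 6, so r2c4=6.
Step 9. [r4c3∈{3}] only 3 remains possible at r4c3. So r4c3=3.
Step 10. [r1c4∈{1}] nothing but 1 survives at r1c4. So r1c4=1.
Step 11. [r5c3∈{4}] only 4 remains possible at r5c3 ⇒ r5c3=4.
Step 12. [r1c6∈{2}] r1c6 has the single candidate 2, so r1c6=2.
Step 13. [r4c1∈{1}] r4c1 is down to just 1, so r4c1=1.
Step 14. [r2c5∈{3}] only 3 remains possible at r2c5, so r2c5=3.
Step 15. [r6c1∈{5}] only 5 remains possible at r6c1 ⇒ r6c1=5.
Step 16. [r5c1∈{6}] only 6 remains possible at r5c1. So r5c1=6.

Answer: 3 4 6 1 5 2 / 2 5 1 6 3 4 / 4 6 5 2 1 3 / 1 2 3 4 6 5 / 6 3 4 5 2 1 / 5 1 2 3 4 6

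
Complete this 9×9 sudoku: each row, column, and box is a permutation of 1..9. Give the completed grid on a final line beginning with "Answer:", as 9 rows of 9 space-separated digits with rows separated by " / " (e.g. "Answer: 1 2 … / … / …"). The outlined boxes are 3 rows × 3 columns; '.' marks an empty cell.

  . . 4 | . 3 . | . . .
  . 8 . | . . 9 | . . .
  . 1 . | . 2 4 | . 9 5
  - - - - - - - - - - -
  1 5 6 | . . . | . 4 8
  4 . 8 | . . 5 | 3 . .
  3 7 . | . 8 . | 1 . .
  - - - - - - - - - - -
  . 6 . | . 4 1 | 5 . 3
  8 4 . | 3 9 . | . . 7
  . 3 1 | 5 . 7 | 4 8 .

Step 1. [r7c8∈{2}] r7c8 is down to just 2, so r7c8=2.
Step 2. [r1c1∈{2,5,6,7,9}] row 1 places 5 nowhere but r1c1, so r1c1=5.
Step 3. [r8c7∈{6}] r8c7's peers cover all but 6 ⇒ r8c7=6.
Step 4. [r4c5∈{7}] only 7 remains possible at r4c5 ⇒ r4c5=7.
Step 5. [r2c8∈{1,3,6,7}] in col 8, 3 fits only at r2c8 ⇒ r2c8=3.
Step 6. [r1c6∈{6,8}] in col 6, 8 fits only at r1c6. So r1c6=8.
Step 7. [r6c6∈{2,6}] 6 has one home in col 6: r6c6 ⇒ r6c6=6.
Step 8. [r4c7∈{2,9}] across col 7, 9 lands solely at r4c7 ⇒ r4c7=9.
Step 9. [r6c9∈{2}] r6c9 is down to just 2, so r6c9=2.
Step 10. [r5c2∈{2,9}] across box 4, 2 lands solely at r5c2 ⇒ r5c2=2.
Step 11. [r9c1∈{2,9}] 2 has one home in row 9: r9c1 ⇒ r9c1=2.
Step 12. [r5c9∈{6}] only 6 remains possible at r5c9 ⇒ r5c9=6.
Step 13. [r1c8∈{1,6,7}] in col 8, 6 fits only at r1c8, so r1c8=6.
Step 14. [r5c4∈{1,9}] 9 has one home in row 5: r5c4. So r5c4=9.
Step 15. [r2c5∈{1,5,6}] in row 2, 5 fits only at r2c5. So r2c5=5.
Step 16. [r1c7∈{2,7}] in row 1, 2 fits only at r1c7 ⇒ r1c7=2.
Step 17. [r2c7∈{7}] r2c7 has the single candidate 7 ⇒ r2c7=7.
Step 18. [r1c4∈{1,7}] in row 1, 7 fits only at r1c4. So r1c4=7.
Step 19. [r2c1∈{6}] r2c1 has the single candidate 6, so r2c1=6.
Step 20. [r7c1∈{7,9}] r7c1 is the only open cell in col 1 admitting 9 ⇒ r7c1=9.
Step 21. [r7c3∈{7}] nothing but 7 survives at r7c3 ⇒ r7c3=7.
Step 22. [r4c6∈{2,3}] across row 4, 3 lands solely at r4c6 ⇒ r4c6=3.
Step 23. [r2c4∈{1}] r2c4 is down to just 1 ⇒ r2c4=1.
Step 24. [r3c4∈{6}] only 6 remains possible at r3c4. So r3c4=6.
Step 25. [r5c8∈{7}] r5c8 has the single candidate 7 ⇒ r5c8=7.
Step 26. [r3c3∈{3}] r3c3 is down to just 3. So r3c3=3.
Step 27. [r7c4∈{8}] r7c4 is down to just 8. So r7c4=8.
Step 28. [r1c2∈{9}] r1c2's peers cover all but 9 ⇒ r1c2=9.
Step 29. [r2c3∈{2}] r2c3 is down to just 2 ⇒ r2c3=2.
Step 30. [r6c4∈{4}] r6c4's peers cover all but 4 ⇒ r6c4=4.
Step 31. [r8c3∈{5}] r8c3's peers cover all but 5. So r8c3=5.
Step 32. [r6c3∈{9}] r6c3 is down to just 9. So r6c3=9.
Step 33. [r5c5∈{1}] r5c5's peers cover all but 1. So r5c5=1.
Step 34. [r3c7∈{8}] nothing but 8 survives at r3c7 ⇒ r3c7=8.
Step 35. [r9c5∈{6}] r9c5's peers cover all but 6, so r9c5=6.
Step 36. [r1c9∈{1}] r1c9 is down to just 1. So r1c9=1.
Step 37. [r8c8∈{1}] r8c8's peers cover all but 1, so r8c8=1.
Step 38. [r8c6∈{2}] r8c6 is down to just 2 ⇒ r8c6=2.
Step 39. [r3c1∈{7}] r3c1 has the single candidate 7, so r3c1=7.
Step 40. [r2c9∈{4}] r2c9 has the single candidate 4. So r2c9=4.
Step 41. [r4c4∈{2}] r4c4 is down to just 2 ⇒ r4c4=2.
Step 42. [r9c9∈{9}] nothing but 9 survives at r9c9. So r9c9=9.
Step 43. [r6c8∈{5}] nothing but 5 survives at r6c8 ⇒ r6c8=5.

Answer: 5 9 4 7 3 8 2 6 1 / 6 8 2 1 5 9 7 3 4 / 7 1 3 6 2 4 8 9 5 / 1 5 6 2 7 3 9 4 8 / 4 2 8 9 1 5 3 7 6 / 3 7 9 4 8 6 1 5 2 / 9 6 7 8 4 1 5 2 3 / 8 4 5 3 9 2 6 1 7 / 2 3 1 5 6 7 4 8 9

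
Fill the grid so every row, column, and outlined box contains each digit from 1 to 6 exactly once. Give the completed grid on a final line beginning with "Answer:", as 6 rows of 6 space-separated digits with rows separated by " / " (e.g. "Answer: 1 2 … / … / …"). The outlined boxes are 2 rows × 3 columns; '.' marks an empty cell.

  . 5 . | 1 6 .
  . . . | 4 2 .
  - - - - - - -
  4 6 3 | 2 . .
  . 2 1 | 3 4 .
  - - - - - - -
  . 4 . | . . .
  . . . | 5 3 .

Step 1. [r5c1∈{1,2,3,5,6}] r5c1 is the only open cell in row 5 admitting 3, so r5c1=3.
Step 2. [r5c5∈{1}] r5c5's peers cover all but 1, so r5c5=1.
Step 3. [r4c6∈{5,6}] 6 has one home in row 4: r4c6, so r4c6=6.
Step 4. [r2c3∈{6}] r2c3 is down to just 6 ⇒ r2c3=6.
Step 5. [r6c3∈{2}] r6c3's peers cover all but 2. So r6c3=2.
Step 6. [r2c2∈{1,3}] col 2 places 3 nowhere but r2c2 ⇒ r2c2=3.
Step 7. [r2c1∈{1}] r2c1 is down to just 1. So r2c1=1.
Step 8. [r3c5∈{5}] only 5 remains possible at r3c5, so r3c5=5.
Step 9. [r3c6∈{1}] r3c6 has the single candidate 1 ⇒ r3c6=1.
Step 10. [r1c1∈{2}] r1c1 has the single candidate 2 ⇒ r1c1=2.
Step 11. [r5c3∈{5}] r5c3's peers cover all but 5. So r5c3=5.
Step 12. [r1c6∈{3}] r1c6's peers cover all but 3 ⇒ r1c6=3.
Step 13. [r2c6∈{5}] only 5 remains possible at r2c6, so r2c6=5.
Step 14. [r6c6∈{4}] r6c6's peers cover all but 4. So r6c6=4.
Step 15. [r6c2∈{1}] r6c2 has the single candidate 1. So r6c2=1.
Step 16. [r5c4∈{6}] only 6 remains possible at r5c4 ⇒ r5c4=6.
Step 17. [r5c6∈{2}] r5c6 is down to just 2. So r5c6=2.
Step 18. [r1c3∈{4}] only 4 remains possible at r1c3. So r1c3=4.
Step 19. [r4c1∈{5}] nothing but 5 survives at r4c1 ⇒ r4c1=5.
Step 20. [r6c1∈{6}] r6c1 is down to just 6. So r6c1=6.

Answer: 2 5 4 1 6 3 / 1 3 6 4 2 5 / 4 6 3 2 5 1 / 5 2 1 3 4 6 / 3 4 5 6 1 2 / 6 1 2 5 3 4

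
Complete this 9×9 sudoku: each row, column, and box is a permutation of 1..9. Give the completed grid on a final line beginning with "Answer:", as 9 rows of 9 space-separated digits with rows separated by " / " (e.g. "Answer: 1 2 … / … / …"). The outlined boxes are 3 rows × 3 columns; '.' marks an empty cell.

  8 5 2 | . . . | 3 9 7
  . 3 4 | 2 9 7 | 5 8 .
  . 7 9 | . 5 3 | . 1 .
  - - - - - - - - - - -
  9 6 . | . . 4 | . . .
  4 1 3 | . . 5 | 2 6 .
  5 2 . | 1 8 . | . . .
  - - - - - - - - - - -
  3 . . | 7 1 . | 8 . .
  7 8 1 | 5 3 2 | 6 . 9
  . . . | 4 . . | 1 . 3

Step 1. [r4c7∈{7}] r4c7 has the single candidate 7, so r4c7=7.
Step 2. [r9c5∈{6}] nothing but 6 survives at r9c5, so r9c5=6.
Step 3. [r6c9∈{4}] r6c9 is down to just 4 ⇒ r6c9=4.
Step 4. [r7c6∈{9}] r7c6's peers cover all but 9 ⇒ r7c6=9.
Step 5. [r3c1∈{6}] only 6 remains possible at r3c1 ⇒ r3c1=6.
Step 6. [r4c9∈{1,5,8}] 1 has one home in row 4: r4c9, so r4c9=1.
Step 7. [r7c9∈{2,5}] col 9 places 5 nowhere but r7c9 ⇒ r7c9=5.
Step 8. [r7c8∈{2,4}] across row 7, 2 lands solely at r7c8 ⇒ r7c8=2.
Step 9. [r4c4∈{3}] r4c4's peers cover all but 3 ⇒ r4c4=3.
Step 10. [r1c6∈{1,6}] row 1 places 1 nowhere but r1c6 ⇒ r1c6=1.
Step 11. [r9c1∈{2}] only 2 remains possible at r9c1. So r9c1=2.
Step 12. [r9c3∈{5}] r9c3 is down to just 5 ⇒ r9c3=5.
Step 13. [r6c7∈{9}] only 9 remains possible at r6c7. So r6c7=9.
Step 14. [r6c6∈{6}] nothing but 6 survives at r6c6 ⇒ r6c6=6.
Step 15. [r5c9∈{8}] r5c9 has the single candidate 8 ⇒ r5c9=8.
Step 16. [r1c5∈{4}] only 4 remains possible at r1c5 ⇒ r1c5=4.
Step 17. [r3c9∈{2}] nothing but 2 survives at r3c9. So r3c9=2.
Step 18. [r1c4∈{6}] r1c4 is down to just 6 ⇒ r1c4=6.
Step 19. [r5c5∈{7}] only 7 remains possible at r5c5, so r5c5=7.
Step 20. [r3c4∈{8}] only 8 remains possible at r3c4, so r3c4=8.
Step 21. [r2c9∈{6}] only 6 remains possible at r2c9, so r2c9=6.
Step 22. [r7c3∈{6}] only 6 remains possible at r7c3. So r7c3=6.
Step 23. [r5c4∈{9}] r5c4 has the single candidate 9. So r5c4=9.
Step 24. [r4c8∈{5}] r4c8 has the single candidate 5, so r4c8=5.
Step 25. [r9c8∈{7}] nothing but 7 survives at r9c8 ⇒ r9c8=7.
Step 26. [r7c2∈{4}] r7c2 is down to just 4, so r7c2=4.
Step 27. [r4c5∈{2}] r4c5's peers cover all but 2. So r4c5=2.
Step 28. [r2c1∈{1}] r2c1 is down to just 1 ⇒ r2c1=1.
Step 29. [r6c3∈{7}] nothing but 7 survives at r6c3. So r6c3=7.
Step 30. [r8c8∈{4}] r8c8 is down to just 4, so r8c8=4.
Step 31. [r9c2∈{9}] r9c2's peers cover all but 9, so r9c2=9.
Step 32. [r6c8∈{3}] only 3 remains possible at r6c8 ⇒ r6c8=3.
Step 33. [r9c6∈{8}] nothing but 8 survives at r9c6. So r9c6=8.
Step 34. [r4c3∈{8}] r4c3's peers cover all but 8 ⇒ r4c3=8.
Step 35. [r3c7∈{4}] only 4 remains possible at r3c7. So r3c7=4.

Answer: 8 5 2 6 4 1 3 9 7 / 1 3 4 2 9 7 5 8 6 / 6 7 9 8 5 3 4 1 2 / 9 6 8 3 2 4 7 5 1 / 4 1 3 9 7 5 2 6 8 / 5 2 7 1 8 6 9 3 4 / 3 4 6 7 1 9 8 2 5 / 7 8 1 5 3 2 6 4 9 / 2 9 5 4 6 8 1 7 3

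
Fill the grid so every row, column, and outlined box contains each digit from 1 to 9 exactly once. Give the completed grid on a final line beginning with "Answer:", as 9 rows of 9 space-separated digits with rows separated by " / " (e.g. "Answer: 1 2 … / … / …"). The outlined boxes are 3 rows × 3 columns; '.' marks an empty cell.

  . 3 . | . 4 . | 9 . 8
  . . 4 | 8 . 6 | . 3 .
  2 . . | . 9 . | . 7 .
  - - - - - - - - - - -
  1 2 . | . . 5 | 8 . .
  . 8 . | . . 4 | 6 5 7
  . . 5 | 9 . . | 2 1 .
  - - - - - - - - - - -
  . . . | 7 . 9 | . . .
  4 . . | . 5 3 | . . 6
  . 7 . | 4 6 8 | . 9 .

Step 1. [r3c6∈{1}] nothing but 1 survives at r3c6, so r3c6=1.
Step 2. [r7c1∈{3,5,6,8}] col 1 places 8 nowhere but r7c1. So r7c1=8.
Step 3. [r1c3∈{1,6,7}] 1 has one home in row 1: r1c3, so r1c3=1.
Step 4. [r4c3∈{3,6,7,9}] col 3 places 7 nowhere but r4c3 ⇒ r4c3=7.
Step 5. [r4c5∈{3}] only 3 remains possible at r4c5, so r4c5=3.
Step 6. [r6c9∈{3,4}] box 6 places 3 nowhere but r6c9, so r6c9=3.
Step 7. [r1c6∈{2,7}] across col 6, 2 lands solely at r1c6 ⇒ r1c6=2.
Step 8. [r2c9∈{1,2,5}] r2c9 is the only open cell in row 2 admitting 2 ⇒ r2c9=2.
Step 9. [r2c7∈{1,5}] across row 2, 1 lands solely at r2c7, so r2c7=1.
Step 10. [r1c1∈{5,6,7}] row 1 places 7 nowhere but r1c1. So r1c1=7.
Step 11. [r9c3∈{2,3}] 2 has one home in row 9: r9c3. So r9c3=2.
Step 12. [r4c8∈{4}] r4c8 is down to just 4 ⇒ r4c8=4.
Step 13. [r7c8∈{2}] r7c8's peers cover all but 2 ⇒ r7c8=2.
Step 14. [r7c5∈{1}] r7c5 is down to just 1, so r7c5=1.
Step 15. [r8c3∈{9}] r8c3's peers cover all but 9 ⇒ r8c3=9.
Step 16. [r2c2∈{5,9}] 9 has one home in col 2: r2c2 ⇒ r2c2=9.
Step 17. [r5c3∈{3}] only 3 remains possible at r5c3, so r5c3=3.
Step 18. [r7c7∈{3,4,5}] in row 7, 3 fits only at r7c7 ⇒ r7c7=3.
Step 19. [r9c7∈{5}] r9c7 is down to just 5 ⇒ r9c7=5.
Step 20. [r3c9∈{4,5}] r3c9 is the only open cell in col 9 admitting 5. So r3c9=5.
Step 21. [r3c2∈{6}] nothing but 6 survives at r3c2 ⇒ r3c2=6.
Step 22. [r5c5∈{2}] r5c5 is down to just 2 ⇒ r5c5=2.
Step 23. [r6c5∈{7,8}] 8 has one home in row 6: r6c5 ⇒ r6c5=8.
Step 24. [r7c2∈{5}] nothing but 5 survives at r7c2. So r7c2=5.
Step 25. [r2c1∈{5}] r2c1's peers cover all but 5, so r2c1=5.
Step 26. [r3c3∈{8}] r3c3's peers cover all but 8 ⇒ r3c3=8.
Step 27. [r9c9∈{1}] r9c9 is down to just 1, so r9c9=1.
Step 28. [r3c7∈{4}] r3c7 is down to just 4, so r3c7=4.
Step 29. [r8c8∈{8}] only 8 remains possible at r8c8, so r8c8=8.
Step 30. [r7c3∈{6}] only 6 remains possible at r7c3. So r7c3=6.
Step 31. [r5c4∈{1}] nothing but 1 survives at r5c4, so r5c4=1.
Step 32. [r9c1∈{3}] r9c1 is down to just 3, so r9c1=3.
Step 33. [r7c9∈{4}] nothing but 4 survives at r7c9 ⇒ r7c9=4.
Step 34. [r1c8∈{6}] only 6 remains possible at r1c8 ⇒ r1c8=6.
Step 35. [r8c7∈{7}] r8c7's peers cover all but 7. So r8c7=7.
Step 36. [r5c1∈{9}] nothing but 9 survives at r5c1. So r5c1=9.
Step 37. [r2c5∈{7}] only 7 remains possible at r2c5, so r2c5=7.
Step 38. [r6c2∈{4}] only 4 remains possible at r6c2, so r6c2=4.
Step 39. [r3c4∈{3}] only 3 remains possible at r3c4 ⇒ r3c4=3.
Step 40. [r6c1∈{6}] only 6 remains possible at r6c1. So r6c1=6.
Step 41. [r4c9∈{9}] only 9 remains possible at r4c9. So r4c9=9.
Step 42. [r8c4∈{2}] r8c4's peers cover all but 2 ⇒ r8c4=2.
Step 43. [r4c4∈{6}] r4c4's peers cover all but 6. So r4c4=6.
Step 44. [r6c6∈{7}] only 7 remains possible at r6c6. So r6c6=7.
Step 45. [r8c2∈{1}] only 1 remains possible at r8c2, so r8c2=1.
Step 46. [r1c4∈{5}] r1c4's peers cover all but 5 ⇒ r1c4=5.

Answer: 7 3 1 5 4 2 9 6 8 / 5 9 4 8 7 6 1 3 2 / 2 6 8 3 9 1 4 7 5 / 1 2 7 6 3 5 8 4 9 / 9 8 3 1 2 4 6 5 7 / 6 4 5 9 8 7 2 1 3 / 8 5 6 7 1 9 3 2 4 / 4 1 9 2 5 3 7 8 6 / 3 7 2 4 6 8 5 9 1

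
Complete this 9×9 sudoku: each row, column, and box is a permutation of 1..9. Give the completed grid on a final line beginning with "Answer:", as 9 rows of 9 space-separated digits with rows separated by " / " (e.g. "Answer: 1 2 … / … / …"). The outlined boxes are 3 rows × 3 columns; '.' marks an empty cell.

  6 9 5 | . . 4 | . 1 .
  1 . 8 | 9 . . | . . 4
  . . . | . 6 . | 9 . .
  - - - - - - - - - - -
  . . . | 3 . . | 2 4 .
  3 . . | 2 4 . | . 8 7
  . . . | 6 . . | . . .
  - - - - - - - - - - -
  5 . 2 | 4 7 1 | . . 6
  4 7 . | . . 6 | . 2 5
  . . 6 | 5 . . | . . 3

Step 1. [r8c4∈{8}] r8c4 has the single candidate 8 ⇒ r8c4=8.
Step 2. [r2c8∈{3,5,6,7}] across col 8, 6 lands solely at r2c8, so r2c8=6.
Step 3. [r7c2∈{3,8}] r7c2 is the only open cell in row 7 admitting 3 ⇒ r7c2=3.
Step 4. [r2c2∈{2}] r2c2 has the single candidate 2. So r2c2=2.
Step 5. [r3c1∈{7}] nothing but 7 survives at r3c1 ⇒ r3c1=7.
Step 6. [r4c2∈{1,5,6,8}] row 4 places 6 nowhere but r4c2. So r4c2=6.
Step 7. [r8c7∈{1}] r8c7 is down to just 1, so r8c7=1.
Step 8. [r8c3∈{9}] r8c3 is down to just 9, so r8c3=9.
Step 9. [r5c6∈{5,9}] 9 has one home in row 5: r5c6. So r5c6=9.
Step 10. [r5c3∈{1}] r5c3 is down to just 1. So r5c3=1.
Step 11. [r9c1∈{8}] r9c1's peers cover all but 8, so r9c1=8.
Step 12. [r6c2∈{4,5,8}] r6c2 is the only open cell in col 2 admitting 8, so r6c2=8.
Step 13. [r3c3∈{3,4}] in col 3, 3 fits only at r3c3, so r3c3=3.
Step 14. [r2c6∈{3,5,7}] in col 6, 3 fits only at r2c6 ⇒ r2c6=3.
Step 15. [r2c5∈{5}] r2c5's peers cover all but 5 ⇒ r2c5=5.
Step 16. [r6c8∈{3,5,9}] r6c8 is the only open cell in col 8 admitting 3. So r6c8=3.
Step 17. [r4c6∈{5,7,8}] r4c6 is the only open cell in row 4 admitting 5 ⇒ r4c6=5.
Step 18. [r3c6∈{2,8}] 8 has one home in col 6: r3c6, so r3c6=8.
Step 19. [r1c5∈{2}] r1c5 has the single candidate 2, so r1c5=2.
Step 20. [r6c5∈{1}] only 1 remains possible at r6c5, so r6c5=1.
Step 21. [r9c8∈{7,9}] 7 has one home in col 8: r9c8, so r9c8=7.
Step 22. [r1c7∈{3,7,8}] in row 1, 3 fits only at r1c7, so r1c7=3.
Step 23. [r4c1∈{9}] r4c1 has the single candidate 9. So r4c1=9.
Step 24. [r6c7∈{5}] only 5 remains possible at r6c7. So r6c7=5.
Step 25. [r4c3∈{7}] r4c3 is down to just 7. So r4c3=7.
Step 26. [r5c2∈{5}] r5c2's peers cover all but 5 ⇒ r5c2=5.
Step 27. [r9c2∈{1}] r9c2's peers cover all but 1 ⇒ r9c2=1.
Step 28. [r6c6∈{7}] only 7 remains possible at r6c6. So r6c6=7.
Step 29. [r1c4∈{7}] r1c4's peers cover all but 7, so r1c4=7.
Step 30. [r6c9∈{9}] r6c9 has the single candidate 9. So r6c9=9.
Step 31. [r9c6∈{2}] r9c6's peers cover all but 2, so r9c6=2.
Step 32. [r3c8∈{5}] nothing but 5 survives at r3c8 ⇒ r3c8=5.
Step 33. [r3c2∈{4}] r3c2 is down to just 4 ⇒ r3c2=4.
Step 34. [r6c1∈{2}] r6c1 has the single candidate 2, so r6c1=2.
Step 35. [r6c3∈{4}] r6c3 has the single candidate 4 ⇒ r6c3=4.
Step 36. [r2c7∈{7}] only 7 remains possible at r2c7, so r2c7=7.
Step 37. [r4c9∈{1}] r4c9's peers cover all but 1, so r4c9=1.
Step 38. [r9c5∈{9}] r9c5 has the single candidate 9. So r9c5=9.
Step 39. [r4c5∈{8}] r4c5 has the single candidate 8. So r4c5=8.
Step 40. [r1c9∈{8}] r1c9 is down to just 8 ⇒ r1c9=8.
Step 41. [r3c4∈{1}] r3c4 has the single candidate 1. So r3c4=1.
Step 42. [r7c7∈{8}] only 8 remains possible at r7c7 ⇒ r7c7=8.
Step 43. [r5c7∈{6}] nothing but 6 survives at r5c7. So r5c7=6.
Step 44. [r9c7∈{4}] only 4 remains possible at r9c7 ⇒ r9c7=4.
Step 45. [r3c9∈{2}] r3c9 is down to just 2, so r3c9=2.
Step 46. [r8c5∈{3}] only 3 remains possible at r8c5. So r8c5=3.
Step 47. [r7c8∈{9}] r7c8's peers cover all but 9, so r7c8=9.

Answer: 6 9 5 7 2 4 3 1 8 / 1 2 8 9 5 3 7 6 4 / 7 4 3 1 6 8 9 5 2 / 9 6 7 3 8 5 2 4 1 / 3 5 1 2 4 9 6 8 7 / 2 8 4 6 1 7 5 3 9 / 5 3 2 4 7 1 8 9 6 / 4 7 9 8 3 6 1 2 5 / 8 1 6 5 9 2 4 7 3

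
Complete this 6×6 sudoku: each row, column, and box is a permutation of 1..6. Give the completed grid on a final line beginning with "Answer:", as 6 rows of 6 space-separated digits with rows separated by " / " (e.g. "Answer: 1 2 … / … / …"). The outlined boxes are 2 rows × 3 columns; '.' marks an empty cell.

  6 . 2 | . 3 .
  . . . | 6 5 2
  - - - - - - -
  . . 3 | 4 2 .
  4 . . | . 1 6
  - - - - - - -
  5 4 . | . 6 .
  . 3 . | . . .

Step 1. [r5c3∈{1}] nothing but 1 survives at r5c3. So r5c3=1.
Step 2. [r1c2∈{1,5}] in row 1, 5 fits only at r1c2, so r1c2=5.
Step 3. [r5c4∈{2,3}] across row 5, 2 lands solely at r5c4 ⇒ r5c4=2.
Step 4. [r1c6∈{1,4}] in row 1, 4 fits only at r1c6 ⇒ r1c6=4.
Step 5. [r3c1∈{1}] r3c1 has the single candidate 1, so r3c1=1.
Step 6. [r3c6∈{5}] nothing but 5 survives at r3c6. So r3c6=5.
Step 7. [r6c4∈{1,5}] r6c4 is the only open cell in row 6 admitting 5, so r6c4=5.
Step 8. [r2c1∈{3}] r2c1's peers cover all but 3 ⇒ r2c1=3.
Step 9. [r2c2∈{1}] r2c2 has the single candidate 1, so r2c2=1.
Step 10. [r6c5∈{4}] nothing but 4 survives at r6c5. So r6c5=4.
Step 11. [r1c4∈{1}] only 1 remains possible at r1c4, so r1c4=1.
Step 12. [r5c6∈{3}] r5c6 is down to just 3, so r5c6=3.
Step 13. [r6c1∈{2}] only 2 remains possible at r6c1, so r6c1=2.
Step 14. [r4c2∈{2}] r4c2 is down to just 2 ⇒ r4c2=2.
Step 15. [r4c4∈{3}] r4c4's peers cover all but 3. So r4c4=3.
Step 16. [r2c3∈{4}] r2c3 is down to just 4, so r2c3=4.
Step 17. [r6c3∈{6}] r6c3 has the single candidate 6, so r6c3=6.
Step 18. [r6c6∈{1}] nothing but 1 survives at r6c6 ⇒ r6c6=1.
Step 19. [r3c2∈{6}] r3c2 has the single candidate 6. So r3c2=6.
Step 20. [r4c3∈{5}] r4c3's peers cover all but 5, so r4c3=5.

Answer: 6 5 2 1 3 4 / 3 1 4 6 5 2 / 1 6 3 4 2 5 / 4 2 5 3 1 6 / 5 4 1 2 6 3 / 2 3 6 5 4 1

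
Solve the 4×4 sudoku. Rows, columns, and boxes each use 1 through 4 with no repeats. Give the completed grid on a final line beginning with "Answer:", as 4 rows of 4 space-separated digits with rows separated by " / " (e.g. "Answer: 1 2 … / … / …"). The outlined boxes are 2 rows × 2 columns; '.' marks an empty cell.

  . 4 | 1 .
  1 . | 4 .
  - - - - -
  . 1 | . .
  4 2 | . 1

Step 1. [r2c4∈{2,3}] 2 has one home in row 2: r2c4 ⇒ r2c4=2.
Step 2. [r3c1∈{3}] r3c1's peers cover all but 3. So r3c1=3.
Step 3. [r2c2∈{3}] r2c2 has the single candidate 3 ⇒ r2c2=3.
Step 4. [r3c3∈{2}] r3c3 is down to just 2, so r3c3=2.
Step 5. [r1c1∈{2}] nothing but 2 survives at r1c1. So r1c1=2.
Step 6. [r4c3∈{3}] nothing but 3 survives at r4c3 ⇒ r4c3=3.
Step 7. [r1c4∈{3}] r1c4's peers cover all but 3 ⇒ r1c4=3.
Step 8. [r3c4∈{4}] r3c4 has the single candidate 4, so r3c4=4.

Answer: 2 4 1 3 / 1 3 4 2 / 3 1 2 4 / 4 2 3 1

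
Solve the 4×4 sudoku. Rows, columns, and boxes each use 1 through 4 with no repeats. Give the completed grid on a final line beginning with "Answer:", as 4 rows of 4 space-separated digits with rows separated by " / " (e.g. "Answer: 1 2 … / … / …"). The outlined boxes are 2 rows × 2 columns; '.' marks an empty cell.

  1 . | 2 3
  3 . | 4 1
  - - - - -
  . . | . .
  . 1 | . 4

Step 1. [r3c2∈{2,3,4}] 3 has one home in col 2: r3c2, so r3c2=3.
Step 2. [r4c1∈{2}] r4c1's peers cover all but 2 ⇒ r4c1=2.
Step 3. [r2c2∈{2}] r2c2 is down to just 2, so r2c2=2.
Step 4. [r3c1∈{4}] r3c1 has the single candidate 4. So r3c1=4.
Step 5. [r3c4∈{2}] only 2 remains possible at r3c4, so r3c4=2.
Step 6. [r3c3∈{1}] only 1 remains possible at r3c3. So r3c3=1.
Step 7. [r4c3∈{3}] nothing but 3 survives at r4c3. So r4c3=3.
Step 8. [r1c2∈{4}] nothing but 4 survives at r1c2, so r1c2=4.

Answer: 1 4 2 3 / 3 2 4 1 / 4 3 1 2 / 2 1 3 4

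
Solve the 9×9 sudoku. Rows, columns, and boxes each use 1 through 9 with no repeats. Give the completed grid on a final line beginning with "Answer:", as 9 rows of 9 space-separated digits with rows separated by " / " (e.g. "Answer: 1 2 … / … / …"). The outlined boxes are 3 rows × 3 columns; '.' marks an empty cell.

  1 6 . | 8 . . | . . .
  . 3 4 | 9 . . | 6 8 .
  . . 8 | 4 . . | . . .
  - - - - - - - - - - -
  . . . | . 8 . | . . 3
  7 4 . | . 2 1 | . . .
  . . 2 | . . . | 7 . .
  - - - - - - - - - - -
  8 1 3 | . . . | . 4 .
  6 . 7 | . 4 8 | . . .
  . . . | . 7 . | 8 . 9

Step 1. [r9c3∈{5}] only 5 remains possible at r9c3, so r9c3=5.
Step 2. [r5c4∈{3,5,6}] row 5 places 3 nowhere but r5c4 ⇒ r5c4=3.
Step 3. [r9c2∈{2}] r9c2 has the single candidate 2 ⇒ r9c2=2.
Step 4. [r1c3∈{9}] only 9 remains possible at r1c3. So r1c3=9.
Step 5. [r7c9∈{2,5,6,7}] 7 has one home in row 7: r7c9 ⇒ r7c9=7.
Step 6. [r9c8∈{1,3,6}] r9c8 is the only open cell in box 9 admitting 6. So r9c8=6.
Step 7. [r2c6∈{2,5,7}] in row 2, 7 fits only at r2c6. So r2c6=7.
Step 8. [r1c8∈{2,3,5,7}] in row 1, 7 fits only at r1c8, so r1c8=7.
Step 9. [r5c9∈{5,6,8}] in row 5, 8 fits only at r5c9, so r5c9=8.
Step 10. [r6c9∈{1,4,5,6}] in col 9, 6 fits only at r6c9, so r6c9=6.
Step 11. [r6c4∈{5}] r6c4 is down to just 5, so r6c4=5.
Step 12. [r6c5∈{9}] r6c5 has the single candidate 9. So r6c5=9.
Step 13. [r4c7∈{1,2,4,5,9}] 4 has one home in box 6: r4c7. So r4c7=4.
Step 14. [r4c8∈{1,2,5,9}] row 4 places 2 nowhere but r4c8. So r4c8=2.
Step 15. [r4c6∈{6}] r4c6 has the single candidate 6. So r4c6=6.
Step 16. [r3c5∈{1,3,5,6}] in row 3, 6 fits only at r3c5 ⇒ r3c5=6.
Step 17. [r7c5∈{5}] r7c5's peers cover all but 5, so r7c5=5.
Step 18. [r7c7∈{2}] only 2 remains possible at r7c7 ⇒ r7c7=2.
Step 19. [r1c5∈{3}] r1c5 is down to just 3 ⇒ r1c5=3.
Step 20. [r1c7∈{5}] r1c7 is down to just 5. So r1c7=5.
Step 21. [r2c1∈{2,5}] row 2 places 5 nowhere but r2c1, so r2c1=5.
Step 22. [r2c9∈{1,2}] across row 2, 2 lands solely at r2c9 ⇒ r2c9=2.
Step 23. [r3c9∈{1}] r3c9's peers cover all but 1, so r3c9=1.
Step 24. [r8c7∈{1,3}] across col 7, 1 lands solely at r8c7 ⇒ r8c7=1.
Step 25. [r3c7∈{3,9}] 3 has one home in col 7: r3c7. So r3c7=3.
Step 26. [r5c8∈{5,9}] in row 5, 5 fits only at r5c8. So r5c8=5.
Step 27. [r8c2∈{9}] nothing but 9 survives at r8c2. So r8c2=9.
Step 28. [r3c6∈{2,5}] across row 3, 5 lands solely at r3c6 ⇒ r3c6=5.
Step 29. [r1c9∈{4}] nothing but 4 survives at r1c9. So r1c9=4.
Step 30. [r4c3∈{1}] r4c3 is down to just 1 ⇒ r4c3=1.
Step 31. [r8c4∈{2}] nothing but 2 survives at r8c4 ⇒ r8c4=2.
Step 32. [r6c2∈{8}] nothing but 8 survives at r6c2, so r6c2=8.
Step 33. [r6c6∈{4}] r6c6 is down to just 4, so r6c6=4.
Step 34. [r2c5∈{1}] nothing but 1 survives at r2c5 ⇒ r2c5=1.
Step 35. [r8c9∈{5}] nothing but 5 survives at r8c9 ⇒ r8c9=5.
Step 36. [r9c4∈{1}] r9c4 has the single candidate 1, so r9c4=1.
Step 37. [r3c8∈{9}] nothing but 9 survives at r3c8 ⇒ r3c8=9.
Step 38. [r8c8∈{3}] only 3 remains possible at r8c8, so r8c8=3.
Step 39. [r4c4∈{7}] r4c4 has the single candidate 7 ⇒ r4c4=7.
Step 40. [r4c1∈{9}] r4c1 has the single candidate 9 ⇒ r4c1=9.
Step 41. [r4c2∈{5}] nothing but 5 survives at r4c2, so r4c2=5.
Step 42. [r3c1∈{2}] only 2 remains possible at r3c1 ⇒ r3c1=2.
Step 43. [r6c8∈{1}] r6c8 has the single candidate 1, so r6c8=1.
Step 44. [r5c3∈{6}] r5c3's peers cover all but 6, so r5c3=6.
Step 45. [r9c1∈{4}] r9c1 is down to just 4 ⇒ r9c1=4.
Step 46. [r7c4∈{6}] r7c4 has the single candidate 6, so r7c4=6.
Step 47. [r9c6∈{3}] r9c6's peers cover all but 3 ⇒ r9c6=3.
Step 48. [r6c1∈{3}] nothing but 3 survives at r6c1, so r6c1=3.
Step 49. [r7c6∈{9}] only 9 remains possible at r7c6, so r7c6=9.
Step 50. [r1c6∈{2}] nothing but 2 survives at r1c6 ⇒ r1c6=2.
Step 51. [r5c7∈{9}] nothing but 9 survives at r5c7, so r5c7=9.
Step 52. [r3c2∈{7}] r3c2 has the single candidate 7 ⇒ r3c2=7.

Answer: 1 6 9 8 3 2 5 7 4 / 5 3 4 9 1 7 6 8 2 / 2 7 8 4 6 5 3 9 1 / 9 5 1 7 8 6 4 2 3 / 7 4 6 3 2 1 9 5 8 / 3 8 2 5 9 4 7 1 6 / 8 1 3 6 5 9 2 4 7 / 6 9 7 2 4 8 1 3 5 / 4 2 5 1 7 3 8 6 9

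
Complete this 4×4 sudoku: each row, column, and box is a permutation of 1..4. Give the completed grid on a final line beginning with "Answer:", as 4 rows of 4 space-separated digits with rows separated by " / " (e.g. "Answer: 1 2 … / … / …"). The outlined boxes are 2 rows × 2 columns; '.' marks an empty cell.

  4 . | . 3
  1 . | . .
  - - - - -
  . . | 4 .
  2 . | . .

Step 1. [r2c3∈{2}] r2c3 is down to just 2. So r2c3=2.
Step 2. [r4c4∈{1}] r4c4 is down to just 1. So r4c4=1.
Step 3. [r2c2∈{3}] r2c2's peers cover all but 3, so r2c2=3.
Step 4. [r4c3∈{3}] nothing but 3 survives at r4c3. So r4c3=3.
Step 5. [r2c4∈{4}] r2c4 has the single candidate 4, so r2c4=4.
Step 6. [r3c2∈{1}] only 1 remains possible at r3c2, so r3c2=1.
Step 7. [r1c2∈{2}] r1c2 has the single candidate 2, so r1c2=2.
Step 8. [r3c4∈{2}] r3c4's peers cover all but 2, so r3c4=2.
Step 9. [r1c3∈{1}] only 1 remains possible at r1c3. So r1c3=1.
Step 10. [r3c1∈{3}] r3c1's peers cover all but 3, so r3c1=3.
Step 11. [r4c2∈{4}] nothing but 4 survives at r4c2, so r4c2=4.

Answer: 4 2 1 3 / 1 3 2 4 / 3 1 4 2 / 2 4 3 1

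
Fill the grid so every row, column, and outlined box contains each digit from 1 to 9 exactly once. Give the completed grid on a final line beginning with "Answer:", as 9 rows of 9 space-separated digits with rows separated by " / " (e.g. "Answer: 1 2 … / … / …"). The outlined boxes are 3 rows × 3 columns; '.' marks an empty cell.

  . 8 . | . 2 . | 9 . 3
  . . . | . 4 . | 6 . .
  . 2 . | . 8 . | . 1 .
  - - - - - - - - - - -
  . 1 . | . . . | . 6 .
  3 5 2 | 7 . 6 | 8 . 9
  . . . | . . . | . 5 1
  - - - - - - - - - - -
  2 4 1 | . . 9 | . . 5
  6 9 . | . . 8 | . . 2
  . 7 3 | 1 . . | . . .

Step 1. [r9c7∈{4}] nothing but 4 survives at r9c7 ⇒ r9c7=4.
Step 2. [r8c3∈{5}] r8c3 has the single candidate 5, so r8c3=5.
Step 3. [r7c8∈{3,7,8}] 8 has one home in row 7: r7c8 ⇒ r7c8=8.
Step 4. [r8c8∈{3,7}] 3 has one home in col 8: r8c8. So r8c8=3.
Step 5. [r7c7∈{7}] r7c7 has the single candidate 7 ⇒ r7c7=7.
Step 6. [r4c9∈{4,7}] box 6 places 7 nowhere but r4c9, so r4c9=7.
Step 7. [r9c6∈{2,5}] r9c6 is the only open cell in row 9 admitting 2, so r9c6=2.
Step 8. [r3c7∈{5}] r3c7 has the single candidate 5, so r3c7=5.
Step 9. [r3c9∈{4}] nothing but 4 survives at r3c9. So r3c9=4.
Step 10. [r1c8∈{7}] nothing but 7 survives at r1c8, so r1c8=7.
Step 11. [r9c5∈{5,6}] across row 9, 5 lands solely at r9c5. So r9c5=5.
Step 12. [r8c4∈{4}] r8c4's peers cover all but 4 ⇒ r8c4=4.
Step 13. [r9c1∈{8}] r9c1 is down to just 8, so r9c1=8.
Step 14. [r7c5∈{3,6}] in col 5, 6 fits only at r7c5 ⇒ r7c5=6.
Step 15. [r7c4∈{3}] r7c4 is down to just 3. So r7c4=3.
Step 16. [r3c6∈{3,7}] row 3 places 3 nowhere but r3c6, so r3c6=3.
Step 17. [r2c6∈{1,5,7}] 7 has one home in col 6: r2c6. So r2c6=7.
Step 18. [r2c3∈{9}] only 9 remains possible at r2c3 ⇒ r2c3=9.
Step 19. [r2c4∈{5}] nothing but 5 survives at r2c4, so r2c4=5.
Step 20. [r6c6∈{4}] only 4 remains possible at r6c6, so r6c6=4.
Step 21. [r3c4∈{6,9}] 9 has one home in row 3: r3c4. So r3c4=9.
Step 22. [r3c3∈{6,7}] in row 3, 6 fits only at r3c3 ⇒ r3c3=6.
Step 23. [r1c1∈{1,4,5}] r1c1 is the only open cell in row 1 admitting 5 ⇒ r1c1=5.
Step 24. [r4c1∈{4,9}] col 1 places 4 nowhere but r4c1 ⇒ r4c1=4.
Step 25. [r4c3∈{8}] nothing but 8 survives at r4c3, so r4c3=8.
Step 26. [r4c5∈{3,9}] r4c5 is the only open cell in row 4 admitting 9 ⇒ r4c5=9.
Step 27. [r4c7∈{2,3}] in row 4, 3 fits only at r4c7 ⇒ r4c7=3.
Step 28. [r4c4∈{2}] only 2 remains possible at r4c4. So r4c4=2.
Step 29. [r6c1∈{7,9}] in row 6, 9 fits only at r6c1, so r6c1=9.
Step 30. [r6c2∈{6}] r6c2's peers cover all but 6, so r6c2=6.
Step 31. [r9c9∈{6}] nothing but 6 survives at r9c9 ⇒ r9c9=6.
Step 32. [r2c1∈{1}] r2c1 has the single candidate 1. So r2c1=1.
Step 33. [r6c3∈{7}] r6c3's peers cover all but 7. So r6c3=7.
Step 34. [r6c5∈{3}] nothing but 3 survives at r6c5 ⇒ r6c5=3.
Step 35. [r5c8∈{4}] r5c8 has the single candidate 4 ⇒ r5c8=4.
Step 36. [r8c7∈{1}] r8c7 is down to just 1. So r8c7=1.
Step 37. [r6c7∈{2}] r6c7 has the single candidate 2. So r6c7=2.
Step 38. [r4c6∈{5}] r4c6 has the single candidate 5 ⇒ r4c6=5.
Step 39. [r2c9∈{8}] only 8 remains possible at r2c9, so r2c9=8.
Step 40. [r8c5∈{7}] r8c5 has the single candidate 7, so r8c5=7.
Step 41. [r3c1∈{7}] r3c1 is down to just 7. So r3c1=7.
Step 42. [r2c8∈{2}] r2c8 is down to just 2, so r2c8=2.
Step 43. [r5c5∈{1}] nothing but 1 survives at r5c5 ⇒ r5c5=1.
Step 44. [r6c4∈{8}] r6c4's peers cover all but 8 ⇒ r6c4=8.
Step 45. [r1c6∈{1}] r1c6 is down to just 1 ⇒ r1c6=1.
Step 46. [r2c2∈{3}] nothing but 3 survives at r2c2. So r2c2=3.
Step 47. [r9c8∈{9}] r9c8 has the single candidate 9. So r9c8=9.
Step 48. [r1c4∈{6}] only 6 remains possible at r1c4 ⇒ r1c4=6.
Step 49. [r1c3∈{4}] r1c3 is down to just 4 ⇒ r1c3=4.

Answer: 5 8 4 6 2 1 9 7 3 / 1 3 9 5 4 7 6 2 8 / 7 2 6 9 8 3 5 1 4 / 4 1 8 2 9 5 3 6 7 / 3 5 2 7 1 6 8 4 9 / 9 6 7 8 3 4 2 5 1 / 2 4 1 3 6 9 7 8 5 / 6 9 5 4 7 8 1 3 2 / 8 7 3 1 5 2 4 9 6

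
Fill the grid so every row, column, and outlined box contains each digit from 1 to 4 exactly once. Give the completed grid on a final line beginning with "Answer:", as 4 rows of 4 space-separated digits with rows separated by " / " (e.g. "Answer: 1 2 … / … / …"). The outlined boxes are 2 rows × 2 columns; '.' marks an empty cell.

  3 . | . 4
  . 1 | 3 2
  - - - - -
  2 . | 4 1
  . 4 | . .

Step 1. [r1c2∈{2}] only 2 remains possible at r1c2. So r1c2=2.
Step 2. [r3c2∈{3}] nothing but 3 survives at r3c2 ⇒ r3c2=3.
Step 3. [r4c1∈{1}] r4c1 is down to just 1, so r4c1=1.
Step 4. [r1c3∈{1}] r1c3 has the single candidate 1, so r1c3=1.
Step 5. [r2c1∈{4}] r2c1 has the single candidate 4, so r2c1=4.
Step 6. [r4c4∈{3}] r4c4 is down to just 3. So r4c4=3.
Step 7. [r4c3∈{2}] nothing but 2 survives at r4c3 ⇒ r4c3=2.

Answer: 3 2 1 4 / 4 1 3 2 / 2 3 4 1 / 1 4 2 3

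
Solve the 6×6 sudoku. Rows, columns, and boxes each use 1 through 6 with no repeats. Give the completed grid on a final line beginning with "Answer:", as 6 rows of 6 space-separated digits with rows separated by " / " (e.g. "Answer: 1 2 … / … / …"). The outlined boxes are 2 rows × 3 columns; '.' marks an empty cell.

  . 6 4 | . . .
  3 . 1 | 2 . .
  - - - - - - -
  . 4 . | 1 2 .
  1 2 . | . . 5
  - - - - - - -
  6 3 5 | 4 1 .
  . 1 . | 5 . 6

Step 1. [r3c6∈{3}] r3c6 is down to just 3, so r3c6=3.
Step 2. [r2c5∈{4,5,6}] 6 has one home in row 2: r2c5. So r2c5=6.
Step 3. [r1c1∈{2,5}] across row 1, 2 lands solely at r1c1. So r1c1=2.
Step 4. [r6c5∈{3}] r6c5 is down to just 3, so r6c5=3.
Step 5. [r3c3∈{6}] nothing but 6 survives at r3c3 ⇒ r3c3=6.
Step 6. [r2c6∈{4}] r2c6 is down to just 4 ⇒ r2c6=4.
Step 7. [r5c6∈{2}] r5c6 has the single candidate 2 ⇒ r5c6=2.
Step 8. [r2c2∈{5}] nothing but 5 survives at r2c2 ⇒ r2c2=5.
Step 9. [r1c6∈{1}] r1c6 has the single candidate 1 ⇒ r1c6=1.
Step 10. [r1c4∈{3}] r1c4 is down to just 3 ⇒ r1c4=3.
Step 11. [r1c5∈{5}] r1c5 is down to just 5 ⇒ r1c5=5.
Step 12. [r6c3∈{2}] only 2 remains possible at r6c3. So r6c3=2.
Step 13. [r6c1∈{4}] r6c1's peers cover all but 4. So r6c1=4.
Step 14. [r3c1∈{5}] r3c1 is down to just 5 ⇒ r3c1=5.
Step 15. [r4c3∈{3}] r4c3 has the single candidate 3. So r4c3=3.
Step 16. [r4c5∈{4}] only 4 remains possible at r4c5. So r4c5=4.
Step 17. [r4c4∈{6}] only 6 remains possible at r4c4. So r4c4=6.

Answer: 2 6 4 3 5 1 / 3 5 1 2 6 4 / 5 4 6 1 2 3 / 1 2 3 6 4 5 / 6 3 5 4 1 2 / 4 1 2 5 3 6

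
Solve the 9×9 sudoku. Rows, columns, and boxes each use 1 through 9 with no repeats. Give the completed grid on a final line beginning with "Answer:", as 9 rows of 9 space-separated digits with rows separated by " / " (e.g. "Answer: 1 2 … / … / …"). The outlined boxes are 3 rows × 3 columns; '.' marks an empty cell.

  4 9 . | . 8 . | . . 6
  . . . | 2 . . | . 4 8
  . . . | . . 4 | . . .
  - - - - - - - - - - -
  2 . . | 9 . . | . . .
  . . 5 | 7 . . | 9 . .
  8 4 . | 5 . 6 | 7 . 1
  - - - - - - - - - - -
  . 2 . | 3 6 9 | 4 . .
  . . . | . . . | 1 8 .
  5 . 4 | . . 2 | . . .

Step 1. [r1c4∈{1}] nothing but 1 survives at r1c4, so r1c4=1.
Step 2. [r3c8∈{1,2,3,5,7,9}] col 8 places 1 nowhere but r3c8 ⇒ r3c8=1.
Step 3. [r3c9∈{2,3,5,7,9}] r3c9 is the only open cell in box 3 admitting 9, so r3c9=9.
Step 4. [r1c8∈{2,3,5,7}] r1c8 is the only open cell in box 3 admitting 7 ⇒ r1c8=7.
Step 5. [r9c5∈{1,7}] across box 8, 1 lands solely at r9c5. So r9c5=1.
Step 6. [r4c7∈{3,5,6,8}] in col 7, 8 fits only at r4c7 ⇒ r4c7=8.
Step 7. [r8c1∈{3,6,7,9}] col 1 places 9 nowhere but r8c1. So r8c1=9.
Step 8. [r7c3∈{1,7,8}] in row 7, 8 fits only at r7c3 ⇒ r7c3=8.
Step 9. [r3c2∈{3,5,6,7,8}] row 3 places 8 nowhere but r3c2. So r3c2=8.
Step 10. [r2c2∈{1,3,5,6,7}] col 2 places 5 nowhere but r2c2 ⇒ r2c2=5.
Step 11. [r2c7∈{3}] nothing but 3 survives at r2c7, so r2c7=3.
Step 12. [r2c6∈{7}] r2c6 has the single candidate 7 ⇒ r2c6=7.
Step 13. [r8c5∈{4,5,7}] across col 5, 7 lands solely at r8c5. So r8c5=7.
Step 14. [r7c8∈{5}] r7c8's peers cover all but 5, so r7c8=5.
Step 15. [r7c1∈{1,7}] row 7 places 1 nowhere but r7c1. So r7c1=1.
Step 16. [r9c2∈{3,6,7}] across box 7, 7 lands solely at r9c2. So r9c2=7.
Step 17. [r2c1∈{6}] only 6 remains possible at r2c1 ⇒ r2c1=6.
Step 18. [r5c1∈{3}] nothing but 3 survives at r5c1. So r5c1=3.
Step 19. [r3c5∈{3,5}] r3c5 is the only open cell in col 5 admitting 5 ⇒ r3c5=5.
Step 20. [r3c3∈{2,3,7}] row 3 places 3 nowhere but r3c3 ⇒ r3c3=3.
Step 21. [r9c9∈{3}] only 3 remains possible at r9c9. So r9c9=3.
Step 22. [r4c3∈{1,6,7}] r4c3 is the only open cell in row 4 admitting 7 ⇒ r4c3=7.
Step 23. [r8c3∈{6}] nothing but 6 survives at r8c3, so r8c3=6.
Step 24. [r4c9∈{4,5}] r4c9 is the only open cell in row 4 admitting 5. So r4c9=5.
Step 25. [r5c9∈{2,4}] in col 9, 4 fits only at r5c9, so r5c9=4.
Step 26. [r5c5∈{2}] r5c5 is down to just 2. So r5c5=2.
Step 27. [r5c8∈{6}] r5c8 is down to just 6, so r5c8=6.
Step 28. [r4c8∈{3}] r4c8 is down to just 3 ⇒ r4c8=3.
Step 29. [r5c2∈{1}] r5c2's peers cover all but 1, so r5c2=1.
Step 30. [r1c7∈{2,5}] r1c7 is the only open cell in row 1 admitting 5. So r1c7=5.
Step 31. [r8c4∈{4}] r8c4 is down to just 4. So r8c4=4.
Step 32. [r2c5∈{9}] r2c5 has the single candidate 9 ⇒ r2c5=9.
Step 33. [r8c6∈{5}] r8c6 has the single candidate 5 ⇒ r8c6=5.
Step 34. [r7c9∈{7}] r7c9 is down to just 7, so r7c9=7.
Step 35. [r3c4∈{6}] only 6 remains possible at r3c4. So r3c4=6.
Step 36. [r5c6∈{8}] nothing but 8 survives at r5c6, so r5c6=8.
Step 37. [r3c1∈{7}] r3c1 has the single candidate 7 ⇒ r3c1=7.
Step 38. [r9c8∈{9}] r9c8 is down to just 9 ⇒ r9c8=9.
Step 39. [r6c5∈{3}] only 3 remains possible at r6c5 ⇒ r6c5=3.
Step 40. [r3c7∈{2}] r3c7 has the single candidate 2 ⇒ r3c7=2.
Step 41. [r1c3∈{2}] only 2 remains possible at r1c3 ⇒ r1c3=2.
Step 42. [r6c8∈{2}] r6c8's peers cover all but 2 ⇒ r6c8=2.
Step 43. [r9c7∈{6}] r9c7's peers cover all but 6 ⇒ r9c7=6.
Step 44. [r2c3∈{1}] only 1 remains possible at r2c3, so r2c3=1.
Step 45. [r9c4∈{8}] r9c4's peers cover all but 8, so r9c4=8.
Step 46. [r4c6∈{1}] r4c6 is down to just 1. So r4c6=1.
Step 47. [r8c2∈{3}] r8c2 is down to just 3. So r8c2=3.
Step 48. [r1c6∈{3}] r1c6 is down to just 3 ⇒ r1c6=3.
Step 49. [r8c9∈{2}] only 2 remains possible at r8c9. So r8c9=2.
Step 50. [r4c2∈{6}] r4c2's peers cover all but 6, so r4c2=6.
Step 51. [r4c5∈{4}] r4c5 has the single candidate 4. So r4c5=4.
Step 52. [r6c3∈{9}] r6c3 has the single candidate 9 ⇒ r6c3=9.

Answer: 4 9 2 1 8 3 5 7 6 / 6 5 1 2 9 7 3 4 8 / 7 8 3 6 5 4 2 1 9 / 2 6 7 9 4 1 8 3 5 / 3 1 5 7 2 8 9 6 4 / 8 4 9 5 3 6 7 2 1 / 1 2 8 3 6 9 4 5 7 / 9 3 6 4 7 5 1 8 2 / 5 7 4 8 1 2 6 9 3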